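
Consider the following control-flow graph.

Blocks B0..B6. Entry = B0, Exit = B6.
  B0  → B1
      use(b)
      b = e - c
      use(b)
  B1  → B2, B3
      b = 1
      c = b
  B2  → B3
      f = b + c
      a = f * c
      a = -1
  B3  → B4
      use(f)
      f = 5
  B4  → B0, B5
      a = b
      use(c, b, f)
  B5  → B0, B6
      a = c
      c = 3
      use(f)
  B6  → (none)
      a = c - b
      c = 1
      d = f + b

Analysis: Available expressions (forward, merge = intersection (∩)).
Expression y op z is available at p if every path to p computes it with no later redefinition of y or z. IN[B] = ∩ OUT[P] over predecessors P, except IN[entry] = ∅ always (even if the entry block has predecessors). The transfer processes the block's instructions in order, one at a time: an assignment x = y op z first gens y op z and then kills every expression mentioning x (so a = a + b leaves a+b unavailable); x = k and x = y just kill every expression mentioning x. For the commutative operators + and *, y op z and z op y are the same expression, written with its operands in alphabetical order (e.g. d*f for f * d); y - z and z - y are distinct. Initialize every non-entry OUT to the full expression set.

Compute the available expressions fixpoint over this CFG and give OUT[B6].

Converged values:
  B0: | IN={} | OUT={e-c}
  B1: | IN={e-c} | OUT={}
  B2: | IN={} | OUT={b+c, c*f}
  B3: | IN={} | OUT={}
  B4: | IN={} | OUT={}
  B5: | IN={} | OUT={}
  B6: | IN={} | OUT={b+f}

Merge at B6: IN[B6] = OUT[B5] = {}
Applying B6's transfer function to that IN value gives OUT[B6] (row B6 above).

Answer: {b+f}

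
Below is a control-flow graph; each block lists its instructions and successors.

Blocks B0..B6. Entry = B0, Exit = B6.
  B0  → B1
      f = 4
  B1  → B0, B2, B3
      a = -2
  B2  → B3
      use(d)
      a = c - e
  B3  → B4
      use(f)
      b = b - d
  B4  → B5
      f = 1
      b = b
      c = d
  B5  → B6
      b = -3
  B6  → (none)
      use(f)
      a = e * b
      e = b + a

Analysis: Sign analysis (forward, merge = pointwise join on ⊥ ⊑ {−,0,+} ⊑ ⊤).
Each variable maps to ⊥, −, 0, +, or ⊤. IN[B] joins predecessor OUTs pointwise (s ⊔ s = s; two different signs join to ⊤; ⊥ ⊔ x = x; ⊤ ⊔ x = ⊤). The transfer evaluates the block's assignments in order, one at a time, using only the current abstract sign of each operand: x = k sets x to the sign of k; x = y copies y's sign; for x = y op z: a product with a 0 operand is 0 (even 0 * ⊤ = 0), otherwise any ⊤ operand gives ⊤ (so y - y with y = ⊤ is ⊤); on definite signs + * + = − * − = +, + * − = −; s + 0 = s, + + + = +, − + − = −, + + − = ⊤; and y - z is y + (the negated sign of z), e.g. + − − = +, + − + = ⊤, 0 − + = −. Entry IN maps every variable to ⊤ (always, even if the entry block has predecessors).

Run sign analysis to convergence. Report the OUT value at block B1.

Per-block solution:
  B0:   IN=(all ⊤)   OUT={f:+; rest ⊤}
  B1:   IN={f:+; rest ⊤}   OUT={a:-, f:+; rest ⊤}
  B2:   IN={a:-, f:+; rest ⊤}   OUT={f:+; rest ⊤}
  B3:   IN={f:+; rest ⊤}   OUT={f:+; rest ⊤}
  B4:   IN={f:+; rest ⊤}   OUT={f:+; rest ⊤}
  B5:   IN={f:+; rest ⊤}   OUT={b:-, f:+; rest ⊤}
  B6:   IN={b:-, f:+; rest ⊤}   OUT={b:-, f:+; rest ⊤}

Merge at B1: IN[B1] = OUT[B0] = {a: ⊤, b: ⊤, c: ⊤, d: ⊤, e: ⊤, f: +}
Applying B1's transfer function to that IN value gives OUT[B1] (row B1 above).

Answer: {a: -, b: ⊤, c: ⊤, d: ⊤, e: ⊤, f: +}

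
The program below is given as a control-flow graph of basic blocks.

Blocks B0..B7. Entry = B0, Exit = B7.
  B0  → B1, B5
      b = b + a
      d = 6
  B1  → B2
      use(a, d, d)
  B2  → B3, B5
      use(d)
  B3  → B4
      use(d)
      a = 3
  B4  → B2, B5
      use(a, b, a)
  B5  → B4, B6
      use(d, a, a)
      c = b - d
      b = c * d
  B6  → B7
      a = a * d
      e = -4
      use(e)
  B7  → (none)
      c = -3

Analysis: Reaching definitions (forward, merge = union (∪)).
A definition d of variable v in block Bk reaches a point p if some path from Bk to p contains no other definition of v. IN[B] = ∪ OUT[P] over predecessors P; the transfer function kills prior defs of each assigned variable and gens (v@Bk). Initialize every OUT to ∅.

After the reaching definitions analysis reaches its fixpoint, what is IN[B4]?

Converged values:
  B0: | IN={} | OUT={b@B0, d@B0}
  B1: | IN={b@B0, d@B0} | OUT={b@B0, d@B0}
  B2: | IN={a@B3, b@B0, b@B5, c@B5, d@B0} | OUT={a@B3, b@B0, b@B5, c@B5, d@B0}
  B3: | IN={a@B3, b@B0, b@B5, c@B5, d@B0} | OUT={a@B3, b@B0, b@B5, c@B5, d@B0}
  B4: | IN={a@B3, b@B0, b@B5, c@B5, d@B0} | OUT={a@B3, b@B0, b@B5, c@B5, d@B0}
  B5: | IN={a@B3, b@B0, b@B5, c@B5, d@B0} | OUT={a@B3, b@B5, c@B5, d@B0}
  B6: | IN={a@B3, b@B5, c@B5, d@B0} | OUT={a@B6, b@B5, c@B5, d@B0, e@B6}
  B7: | IN={a@B6, b@B5, c@B5, d@B0, e@B6} | OUT={a@B6, b@B5, c@B7, d@B0, e@B6}

Merge at B4: IN[B4] = OUT[B3] ⊔ OUT[B5] = {a@B3, b@B0, b@B5, c@B5, d@B0}

Answer: {a@B3, b@B0, b@B5, c@B5, d@B0}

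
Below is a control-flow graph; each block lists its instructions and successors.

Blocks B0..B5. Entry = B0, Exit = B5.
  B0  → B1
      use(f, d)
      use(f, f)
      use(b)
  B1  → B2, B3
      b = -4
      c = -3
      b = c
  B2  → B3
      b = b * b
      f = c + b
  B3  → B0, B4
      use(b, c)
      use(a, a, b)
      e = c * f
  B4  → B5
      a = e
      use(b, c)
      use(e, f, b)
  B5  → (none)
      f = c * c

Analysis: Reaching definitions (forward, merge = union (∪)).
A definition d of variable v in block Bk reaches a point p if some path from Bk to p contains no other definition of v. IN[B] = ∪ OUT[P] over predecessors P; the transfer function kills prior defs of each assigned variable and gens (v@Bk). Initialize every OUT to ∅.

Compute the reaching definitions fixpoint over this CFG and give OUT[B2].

Answer: {b@B2, c@B1, e@B3, f@B2}

Trace:
Per-block solution:
  B0: | IN={b@B1, b@B2, c@B1, e@B3, f@B2} | OUT={b@B1, b@B2, c@B1, e@B3, f@B2}
  B1: | IN={b@B1, b@B2, c@B1, e@B3, f@B2} | OUT={b@B1, c@B1, e@B3, f@B2}
  B2: | IN={b@B1, c@B1, e@B3, f@B2} | OUT={b@B2, c@B1, e@B3, f@B2}
  B3: | IN={b@B1, b@B2, c@B1, e@B3, f@B2} | OUT={b@B1, b@B2, c@B1, e@B3, f@B2}
  B4: | IN={b@B1, b@B2, c@B1, e@B3, f@B2} | OUT={a@B4, b@B1, b@B2, c@B1, e@B3, f@B2}
  B5: | IN={a@B4, b@B1, b@B2, c@B1, e@B3, f@B2} | OUT={a@B4, b@B1, b@B2, c@B1, e@B3, f@B5}

Merge at B2: IN[B2] = OUT[B1] = {b@B1, c@B1, e@B3, f@B2}
Applying B2's transfer function to that IN value gives OUT[B2] (row B2 above).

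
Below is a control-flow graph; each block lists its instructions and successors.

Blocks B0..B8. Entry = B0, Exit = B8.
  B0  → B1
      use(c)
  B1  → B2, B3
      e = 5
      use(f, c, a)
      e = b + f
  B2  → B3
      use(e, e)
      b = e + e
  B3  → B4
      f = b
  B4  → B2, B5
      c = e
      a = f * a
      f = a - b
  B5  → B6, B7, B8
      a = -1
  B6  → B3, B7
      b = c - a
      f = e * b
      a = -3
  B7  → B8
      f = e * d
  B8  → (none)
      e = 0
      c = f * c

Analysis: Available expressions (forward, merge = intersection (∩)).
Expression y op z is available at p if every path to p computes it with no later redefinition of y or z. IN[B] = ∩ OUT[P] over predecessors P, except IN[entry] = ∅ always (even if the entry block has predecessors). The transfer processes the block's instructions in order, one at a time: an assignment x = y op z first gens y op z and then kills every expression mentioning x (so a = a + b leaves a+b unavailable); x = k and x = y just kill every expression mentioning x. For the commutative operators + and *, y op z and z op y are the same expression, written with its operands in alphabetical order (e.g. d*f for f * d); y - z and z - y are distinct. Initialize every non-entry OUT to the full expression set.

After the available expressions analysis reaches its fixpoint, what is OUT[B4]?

Per-block solution:
  B0: | IN={} | OUT={}
  B1: | IN={} | OUT={b+f}
  B2: | IN={} | OUT={e+e}
  B3: | IN={} | OUT={}
  B4: | IN={} | OUT={a-b}
  B5: | IN={a-b} | OUT={}
  B6: | IN={} | OUT={b*e}
  B7: | IN={} | OUT={d*e}
  B8: | IN={} | OUT={}

Merge at B4: IN[B4] = OUT[B3] = {}
Applying B4's transfer function to that IN value gives OUT[B4] (row B4 above).

Answer: {a-b}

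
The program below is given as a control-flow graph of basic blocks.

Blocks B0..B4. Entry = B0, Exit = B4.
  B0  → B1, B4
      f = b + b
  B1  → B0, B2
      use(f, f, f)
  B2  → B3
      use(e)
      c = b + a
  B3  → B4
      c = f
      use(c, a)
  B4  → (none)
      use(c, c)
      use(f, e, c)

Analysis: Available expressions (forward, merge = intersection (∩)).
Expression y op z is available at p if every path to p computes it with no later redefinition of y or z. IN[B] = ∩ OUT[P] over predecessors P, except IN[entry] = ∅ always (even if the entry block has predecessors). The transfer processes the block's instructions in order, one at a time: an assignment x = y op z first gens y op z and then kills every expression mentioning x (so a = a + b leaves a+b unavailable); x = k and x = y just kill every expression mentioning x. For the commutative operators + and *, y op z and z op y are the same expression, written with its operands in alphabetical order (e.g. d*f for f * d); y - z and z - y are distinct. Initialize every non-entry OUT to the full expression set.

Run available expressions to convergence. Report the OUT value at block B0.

Fixpoint table:
  B0:  IN={}  OUT={b+b}
  B1:  IN={b+b}  OUT={b+b}
  B2:  IN={b+b}  OUT={a+b, b+b}
  B3:  IN={a+b, b+b}  OUT={a+b, b+b}
  B4:  IN={b+b}  OUT={b+b}

Merge at B0 (entry node, so the boundary value {} is joined with the incoming edge(s)): IN[B0] = {} ∩ OUT[B1] = {}
Applying B0's transfer function to that IN value gives OUT[B0] (row B0 above).

Answer: {b+b}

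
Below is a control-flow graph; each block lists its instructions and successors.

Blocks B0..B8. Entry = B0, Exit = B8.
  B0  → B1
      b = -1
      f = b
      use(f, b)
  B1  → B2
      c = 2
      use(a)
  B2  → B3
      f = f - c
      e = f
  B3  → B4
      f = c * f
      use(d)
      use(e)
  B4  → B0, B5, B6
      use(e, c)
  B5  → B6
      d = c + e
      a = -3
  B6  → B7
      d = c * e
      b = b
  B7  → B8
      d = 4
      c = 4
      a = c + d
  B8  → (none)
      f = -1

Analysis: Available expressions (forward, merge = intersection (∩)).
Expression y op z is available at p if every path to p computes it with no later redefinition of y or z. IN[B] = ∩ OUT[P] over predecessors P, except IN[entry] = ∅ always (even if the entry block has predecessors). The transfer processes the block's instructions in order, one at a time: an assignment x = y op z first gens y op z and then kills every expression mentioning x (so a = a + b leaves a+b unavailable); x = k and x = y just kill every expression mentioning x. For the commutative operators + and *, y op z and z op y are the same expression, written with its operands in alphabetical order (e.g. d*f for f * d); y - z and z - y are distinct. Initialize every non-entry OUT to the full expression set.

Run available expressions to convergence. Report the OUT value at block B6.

Converged values:
  B0:  IN={}  OUT={}
  B1:  IN={}  OUT={}
  B2:  IN={}  OUT={}
  B3:  IN={}  OUT={}
  B4:  IN={}  OUT={}
  B5:  IN={}  OUT={c+e}
  B6:  IN={}  OUT={c*e}
  B7:  IN={c*e}  OUT={c+d}
  B8:  IN={c+d}  OUT={c+d}

Merge at B6: IN[B6] = OUT[B4] ∩ OUT[B5] = {}
Applying B6's transfer function to that IN value gives OUT[B6] (row B6 above).

Answer: {c*e}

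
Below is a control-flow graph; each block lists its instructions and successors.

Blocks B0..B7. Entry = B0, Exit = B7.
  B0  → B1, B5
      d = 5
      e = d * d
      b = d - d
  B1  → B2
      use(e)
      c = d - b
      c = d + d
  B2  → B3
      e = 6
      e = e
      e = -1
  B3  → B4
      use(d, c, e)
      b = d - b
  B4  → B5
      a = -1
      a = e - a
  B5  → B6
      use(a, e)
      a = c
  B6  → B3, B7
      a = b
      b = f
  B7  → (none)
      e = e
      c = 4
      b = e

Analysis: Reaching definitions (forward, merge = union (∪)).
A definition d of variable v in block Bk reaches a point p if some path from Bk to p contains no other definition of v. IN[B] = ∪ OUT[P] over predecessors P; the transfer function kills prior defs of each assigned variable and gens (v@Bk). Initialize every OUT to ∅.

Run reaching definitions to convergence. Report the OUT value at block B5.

Fixpoint table:
  B0:   IN={}   OUT={b@B0, d@B0, e@B0}
  B1:   IN={b@B0, d@B0, e@B0}   OUT={b@B0, c@B1, d@B0, e@B0}
  B2:   IN={b@B0, c@B1, d@B0, e@B0}   OUT={b@B0, c@B1, d@B0, e@B2}
  B3:   IN={a@B6, b@B0, b@B6, c@B1, d@B0, e@B0, e@B2}   OUT={a@B6, b@B3, c@B1, d@B0, e@B0, e@B2}
  B4:   IN={a@B6, b@B3, c@B1, d@B0, e@B0, e@B2}   OUT={a@B4, b@B3, c@B1, d@B0, e@B0, e@B2}
  B5:   IN={a@B4, b@B0, b@B3, c@B1, d@B0, e@B0, e@B2}   OUT={a@B5, b@B0, b@B3, c@B1, d@B0, e@B0, e@B2}
  B6:   IN={a@B5, b@B0, b@B3, c@B1, d@B0, e@B0, e@B2}   OUT={a@B6, b@B6, c@B1, d@B0, e@B0, e@B2}
  B7:   IN={a@B6, b@B6, c@B1, d@B0, e@B0, e@B2}   OUT={a@B6, b@B7, c@B7, d@B0, e@B7}

Merge at B5: IN[B5] = OUT[B0] ⊔ OUT[B4] = {a@B4, b@B0, b@B3, c@B1, d@B0, e@B0, e@B2}
Applying B5's transfer function to that IN value gives OUT[B5] (row B5 above).

Answer: {a@B5, b@B0, b@B3, c@B1, d@B0, e@B0, e@B2}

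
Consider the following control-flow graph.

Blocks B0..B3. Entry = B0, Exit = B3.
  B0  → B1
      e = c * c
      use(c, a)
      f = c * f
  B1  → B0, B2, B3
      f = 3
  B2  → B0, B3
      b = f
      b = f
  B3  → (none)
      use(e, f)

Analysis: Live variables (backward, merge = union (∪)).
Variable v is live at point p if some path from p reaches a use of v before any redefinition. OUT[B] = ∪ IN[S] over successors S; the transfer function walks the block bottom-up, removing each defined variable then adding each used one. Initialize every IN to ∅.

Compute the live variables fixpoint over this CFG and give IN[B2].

Answer: {a, c, e, f}

Derivation:
Per-block solution:
  B0:   IN={a, c, f}   OUT={a, c, e}
  B1:   IN={a, c, e}   OUT={a, c, e, f}
  B2:   IN={a, c, e, f}   OUT={a, c, e, f}
  B3:   IN={e, f}   OUT={}

Merge at B2: OUT[B2] = IN[B0] ⊔ IN[B3] = {a, c, e, f}
Applying B2's transfer function to that OUT value gives IN[B2] (row B2 above).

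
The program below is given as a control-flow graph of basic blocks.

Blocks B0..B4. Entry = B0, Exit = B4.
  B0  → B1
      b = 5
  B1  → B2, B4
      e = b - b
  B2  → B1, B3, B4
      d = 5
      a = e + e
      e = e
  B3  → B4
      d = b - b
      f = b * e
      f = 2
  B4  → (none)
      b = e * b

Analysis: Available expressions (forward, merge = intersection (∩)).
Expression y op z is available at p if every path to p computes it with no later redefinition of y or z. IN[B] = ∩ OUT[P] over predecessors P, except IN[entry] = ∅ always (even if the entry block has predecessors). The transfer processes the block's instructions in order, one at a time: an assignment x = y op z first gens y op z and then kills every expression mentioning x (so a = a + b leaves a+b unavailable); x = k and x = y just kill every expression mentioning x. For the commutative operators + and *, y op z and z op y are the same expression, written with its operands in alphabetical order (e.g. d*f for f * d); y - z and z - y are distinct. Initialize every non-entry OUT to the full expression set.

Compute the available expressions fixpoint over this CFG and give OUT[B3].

Answer: {b*e, b-b}

Trace:
Converged values:
  B0:  IN={}  OUT={}
  B1:  IN={}  OUT={b-b}
  B2:  IN={b-b}  OUT={b-b}
  B3:  IN={b-b}  OUT={b*e, b-b}
  B4:  IN={b-b}  OUT={}

Merge at B3: IN[B3] = OUT[B2] = {b-b}
Applying B3's transfer function to that IN value gives OUT[B3] (row B3 above).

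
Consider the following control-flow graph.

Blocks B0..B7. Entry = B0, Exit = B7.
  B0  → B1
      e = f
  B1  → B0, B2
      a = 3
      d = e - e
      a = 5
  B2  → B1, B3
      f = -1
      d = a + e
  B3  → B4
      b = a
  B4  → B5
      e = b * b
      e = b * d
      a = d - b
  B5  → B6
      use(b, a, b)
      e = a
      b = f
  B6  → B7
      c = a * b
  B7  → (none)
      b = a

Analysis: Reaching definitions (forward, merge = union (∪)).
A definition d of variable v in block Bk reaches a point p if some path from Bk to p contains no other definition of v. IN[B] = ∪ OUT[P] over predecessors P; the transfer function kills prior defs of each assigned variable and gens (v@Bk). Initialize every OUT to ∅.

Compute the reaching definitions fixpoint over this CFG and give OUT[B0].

Converged values:
  B0: | IN={a@B1, d@B1, e@B0, f@B2} | OUT={a@B1, d@B1, e@B0, f@B2}
  B1: | IN={a@B1, d@B1, d@B2, e@B0, f@B2} | OUT={a@B1, d@B1, e@B0, f@B2}
  B2: | IN={a@B1, d@B1, e@B0, f@B2} | OUT={a@B1, d@B2, e@B0, f@B2}
  B3: | IN={a@B1, d@B2, e@B0, f@B2} | OUT={a@B1, b@B3, d@B2, e@B0, f@B2}
  B4: | IN={a@B1, b@B3, d@B2, e@B0, f@B2} | OUT={a@B4, b@B3, d@B2, e@B4, f@B2}
  B5: | IN={a@B4, b@B3, d@B2, e@B4, f@B2} | OUT={a@B4, b@B5, d@B2, e@B5, f@B2}
  B6: | IN={a@B4, b@B5, d@B2, e@B5, f@B2} | OUT={a@B4, b@B5, c@B6, d@B2, e@B5, f@B2}
  B7: | IN={a@B4, b@B5, c@B6, d@B2, e@B5, f@B2} | OUT={a@B4, b@B7, c@B6, d@B2, e@B5, f@B2}

Merge at B0 (entry node, so the boundary value {} is joined with the incoming edge(s)): IN[B0] = {} ⊔ OUT[B1] = {a@B1, d@B1, e@B0, f@B2}
Applying B0's transfer function to that IN value gives OUT[B0] (row B0 above).

Answer: {a@B1, d@B1, e@B0, f@B2}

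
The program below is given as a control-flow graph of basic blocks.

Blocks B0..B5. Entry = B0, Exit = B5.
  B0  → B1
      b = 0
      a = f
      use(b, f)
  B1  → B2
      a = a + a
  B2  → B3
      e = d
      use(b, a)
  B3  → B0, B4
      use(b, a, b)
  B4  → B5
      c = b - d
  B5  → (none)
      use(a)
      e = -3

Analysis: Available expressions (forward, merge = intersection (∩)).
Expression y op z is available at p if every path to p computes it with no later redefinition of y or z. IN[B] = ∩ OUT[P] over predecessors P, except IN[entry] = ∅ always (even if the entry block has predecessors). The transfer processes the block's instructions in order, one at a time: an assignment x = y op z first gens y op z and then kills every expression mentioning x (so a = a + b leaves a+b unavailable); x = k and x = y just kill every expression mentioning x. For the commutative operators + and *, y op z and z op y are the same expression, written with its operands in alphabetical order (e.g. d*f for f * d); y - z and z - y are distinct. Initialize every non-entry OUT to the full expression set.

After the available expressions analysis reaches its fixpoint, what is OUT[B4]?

Answer: {b-d}

Working:
Per-block solution:
  B0:  IN={}  OUT={}
  B1:  IN={}  OUT={}
  B2:  IN={}  OUT={}
  B3:  IN={}  OUT={}
  B4:  IN={}  OUT={b-d}
  B5:  IN={b-d}  OUT={b-d}

Merge at B4: IN[B4] = OUT[B3] = {}
Applying B4's transfer function to that IN value gives OUT[B4] (row B4 above).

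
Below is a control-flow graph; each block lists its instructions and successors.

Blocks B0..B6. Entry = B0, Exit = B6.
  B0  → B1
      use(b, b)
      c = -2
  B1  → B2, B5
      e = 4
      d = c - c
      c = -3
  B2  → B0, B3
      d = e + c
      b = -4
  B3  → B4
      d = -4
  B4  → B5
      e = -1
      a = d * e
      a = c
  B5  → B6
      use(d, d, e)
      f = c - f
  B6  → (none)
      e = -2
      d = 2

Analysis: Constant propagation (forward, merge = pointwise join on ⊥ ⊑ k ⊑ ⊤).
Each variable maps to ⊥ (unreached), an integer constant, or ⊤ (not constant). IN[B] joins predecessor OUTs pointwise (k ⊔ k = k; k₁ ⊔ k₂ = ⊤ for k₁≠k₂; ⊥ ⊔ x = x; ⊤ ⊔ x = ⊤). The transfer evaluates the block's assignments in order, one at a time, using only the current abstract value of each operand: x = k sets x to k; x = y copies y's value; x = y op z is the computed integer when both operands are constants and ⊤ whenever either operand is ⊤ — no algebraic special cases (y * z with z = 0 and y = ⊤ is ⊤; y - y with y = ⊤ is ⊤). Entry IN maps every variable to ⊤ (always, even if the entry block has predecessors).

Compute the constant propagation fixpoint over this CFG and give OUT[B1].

Answer: {a: ⊤, b: ⊤, c: -3, d: 0, e: 4, f: ⊤}

Derivation:
Converged values:
  B0:   IN=(all ⊤)   OUT={c:-2; rest ⊤}
  B1:   IN={c:-2; rest ⊤}   OUT={c:-3, d:0, e:4; rest ⊤}
  B2:   IN={c:-3, d:0, e:4; rest ⊤}   OUT={b:-4, c:-3, d:1, e:4; rest ⊤}
  B3:   IN={b:-4, c:-3, d:1, e:4; rest ⊤}   OUT={b:-4, c:-3, d:-4, e:4; rest ⊤}
  B4:   IN={b:-4, c:-3, d:-4, e:4; rest ⊤}   OUT={a:-3, b:-4, c:-3, d:-4, e:-1; rest ⊤}
  B5:   IN={c:-3; rest ⊤}   OUT={c:-3; rest ⊤}
  B6:   IN={c:-3; rest ⊤}   OUT={c:-3, d:2, e:-2; rest ⊤}

Merge at B1: IN[B1] = OUT[B0] = {a: ⊤, b: ⊤, c: -2, d: ⊤, e: ⊤, f: ⊤}
Applying B1's transfer function to that IN value gives OUT[B1] (row B1 above).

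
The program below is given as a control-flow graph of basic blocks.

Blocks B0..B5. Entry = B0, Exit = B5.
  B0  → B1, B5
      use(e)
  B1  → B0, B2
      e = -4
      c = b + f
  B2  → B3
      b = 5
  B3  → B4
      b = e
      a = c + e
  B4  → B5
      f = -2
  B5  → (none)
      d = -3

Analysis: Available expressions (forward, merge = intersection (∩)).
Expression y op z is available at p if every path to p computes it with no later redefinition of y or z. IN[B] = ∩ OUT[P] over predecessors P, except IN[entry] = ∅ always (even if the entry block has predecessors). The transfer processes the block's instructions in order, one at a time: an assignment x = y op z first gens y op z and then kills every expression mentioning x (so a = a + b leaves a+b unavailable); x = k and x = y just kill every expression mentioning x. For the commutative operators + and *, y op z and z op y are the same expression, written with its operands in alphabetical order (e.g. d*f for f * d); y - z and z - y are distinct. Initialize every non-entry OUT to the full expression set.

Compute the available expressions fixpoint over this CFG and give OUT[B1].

Per-block solution:
  B0:   IN={}   OUT={}
  B1:   IN={}   OUT={b+f}
  B2:   IN={b+f}   OUT={}
  B3:   IN={}   OUT={c+e}
  B4:   IN={c+e}   OUT={c+e}
  B5:   IN={}   OUT={}

Merge at B1: IN[B1] = OUT[B0] = {}
Applying B1's transfer function to that IN value gives OUT[B1] (row B1 above).

Answer: {b+f}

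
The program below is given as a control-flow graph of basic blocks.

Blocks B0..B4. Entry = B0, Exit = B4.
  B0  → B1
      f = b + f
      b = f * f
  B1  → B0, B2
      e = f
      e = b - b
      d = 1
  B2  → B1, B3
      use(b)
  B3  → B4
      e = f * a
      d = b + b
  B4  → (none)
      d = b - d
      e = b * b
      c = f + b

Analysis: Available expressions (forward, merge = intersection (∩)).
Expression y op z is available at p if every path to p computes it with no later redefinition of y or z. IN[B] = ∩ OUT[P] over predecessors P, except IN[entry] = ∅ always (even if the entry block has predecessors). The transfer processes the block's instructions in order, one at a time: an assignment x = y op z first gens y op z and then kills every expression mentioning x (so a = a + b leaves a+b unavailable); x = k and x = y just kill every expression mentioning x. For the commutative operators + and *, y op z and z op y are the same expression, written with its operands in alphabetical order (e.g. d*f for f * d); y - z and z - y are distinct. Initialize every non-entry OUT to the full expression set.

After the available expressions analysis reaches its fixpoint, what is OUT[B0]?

Answer: {f*f}

Trace:
Per-block solution:
  B0: | IN={} | OUT={f*f}
  B1: | IN={f*f} | OUT={b-b, f*f}
  B2: | IN={b-b, f*f} | OUT={b-b, f*f}
  B3: | IN={b-b, f*f} | OUT={a*f, b+b, b-b, f*f}
  B4: | IN={a*f, b+b, b-b, f*f} | OUT={a*f, b*b, b+b, b+f, b-b, f*f}

Merge at B0 (entry node, so the boundary value {} is joined with the incoming edge(s)): IN[B0] = {} ∩ OUT[B1] = {}
Applying B0's transfer function to that IN value gives OUT[B0] (row B0 above).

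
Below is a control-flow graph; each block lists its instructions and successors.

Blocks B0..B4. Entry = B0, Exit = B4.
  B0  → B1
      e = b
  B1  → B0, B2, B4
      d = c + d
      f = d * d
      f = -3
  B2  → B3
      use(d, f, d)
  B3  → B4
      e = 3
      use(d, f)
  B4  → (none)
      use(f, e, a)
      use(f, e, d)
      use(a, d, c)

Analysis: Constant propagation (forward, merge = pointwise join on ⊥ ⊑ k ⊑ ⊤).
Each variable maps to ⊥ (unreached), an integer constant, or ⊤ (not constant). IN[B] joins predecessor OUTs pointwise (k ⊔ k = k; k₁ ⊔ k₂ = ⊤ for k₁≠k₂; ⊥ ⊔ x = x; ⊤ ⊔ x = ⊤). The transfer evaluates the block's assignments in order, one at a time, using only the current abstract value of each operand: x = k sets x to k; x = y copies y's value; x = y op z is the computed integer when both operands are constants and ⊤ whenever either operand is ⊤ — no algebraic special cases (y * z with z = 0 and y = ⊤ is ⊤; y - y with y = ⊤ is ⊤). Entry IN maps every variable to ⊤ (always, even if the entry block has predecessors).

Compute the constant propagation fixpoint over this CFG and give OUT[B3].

Fixpoint table:
  B0:   IN=(all ⊤)   OUT=(all ⊤)
  B1:   IN=(all ⊤)   OUT={f:-3; rest ⊤}
  B2:   IN={f:-3; rest ⊤}   OUT={f:-3; rest ⊤}
  B3:   IN={f:-3; rest ⊤}   OUT={e:3, f:-3; rest ⊤}
  B4:   IN={f:-3; rest ⊤}   OUT={f:-3; rest ⊤}

Merge at B3: IN[B3] = OUT[B2] = {a: ⊤, b: ⊤, c: ⊤, d: ⊤, e: ⊤, f: -3}
Applying B3's transfer function to that IN value gives OUT[B3] (row B3 above).

Answer: {a: ⊤, b: ⊤, c: ⊤, d: ⊤, e: 3, f: -3}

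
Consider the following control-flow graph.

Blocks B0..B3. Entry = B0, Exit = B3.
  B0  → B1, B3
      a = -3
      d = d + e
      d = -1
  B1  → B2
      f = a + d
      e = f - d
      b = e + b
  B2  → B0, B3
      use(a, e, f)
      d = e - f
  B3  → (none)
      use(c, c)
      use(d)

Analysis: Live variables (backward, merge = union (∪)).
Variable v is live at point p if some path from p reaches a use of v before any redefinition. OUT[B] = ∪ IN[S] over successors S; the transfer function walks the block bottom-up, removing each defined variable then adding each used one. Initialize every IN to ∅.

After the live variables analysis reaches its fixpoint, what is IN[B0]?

Converged values:
  B0:   IN={b, c, d, e}   OUT={a, b, c, d}
  B1:   IN={a, b, c, d}   OUT={a, b, c, e, f}
  B2:   IN={a, b, c, e, f}   OUT={b, c, d, e}
  B3:   IN={c, d}   OUT={}

Merge at B0: OUT[B0] = IN[B1] ⊔ IN[B3] = {a, b, c, d}
Applying B0's transfer function to that OUT value gives IN[B0] (row B0 above).

Answer: {b, c, d, e}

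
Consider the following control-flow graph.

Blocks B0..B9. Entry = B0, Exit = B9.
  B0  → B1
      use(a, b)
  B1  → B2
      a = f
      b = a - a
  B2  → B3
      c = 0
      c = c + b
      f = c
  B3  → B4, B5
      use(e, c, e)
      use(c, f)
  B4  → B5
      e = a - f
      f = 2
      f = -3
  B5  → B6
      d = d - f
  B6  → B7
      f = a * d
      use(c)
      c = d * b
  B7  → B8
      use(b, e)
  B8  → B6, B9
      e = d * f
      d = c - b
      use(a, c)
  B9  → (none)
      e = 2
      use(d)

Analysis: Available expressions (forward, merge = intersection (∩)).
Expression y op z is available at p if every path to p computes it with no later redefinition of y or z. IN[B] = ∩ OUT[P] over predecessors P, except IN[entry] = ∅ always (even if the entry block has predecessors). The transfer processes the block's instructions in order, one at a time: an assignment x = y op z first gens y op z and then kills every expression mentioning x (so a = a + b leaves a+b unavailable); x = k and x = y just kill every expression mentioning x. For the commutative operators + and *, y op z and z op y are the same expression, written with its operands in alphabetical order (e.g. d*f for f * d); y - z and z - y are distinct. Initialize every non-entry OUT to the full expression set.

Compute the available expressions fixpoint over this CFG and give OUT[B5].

Converged values:
  B0: | IN={} | OUT={}
  B1: | IN={} | OUT={a-a}
  B2: | IN={a-a} | OUT={a-a}
  B3: | IN={a-a} | OUT={a-a}
  B4: | IN={a-a} | OUT={a-a}
  B5: | IN={a-a} | OUT={a-a}
  B6: | IN={a-a} | OUT={a*d, a-a, b*d}
  B7: | IN={a*d, a-a, b*d} | OUT={a*d, a-a, b*d}
  B8: | IN={a*d, a-a, b*d} | OUT={a-a, c-b}
  B9: | IN={a-a, c-b} | OUT={a-a, c-b}

Merge at B5: IN[B5] = OUT[B3] ∩ OUT[B4] = {a-a}
Applying B5's transfer function to that IN value gives OUT[B5] (row B5 above).

Answer: {a-a}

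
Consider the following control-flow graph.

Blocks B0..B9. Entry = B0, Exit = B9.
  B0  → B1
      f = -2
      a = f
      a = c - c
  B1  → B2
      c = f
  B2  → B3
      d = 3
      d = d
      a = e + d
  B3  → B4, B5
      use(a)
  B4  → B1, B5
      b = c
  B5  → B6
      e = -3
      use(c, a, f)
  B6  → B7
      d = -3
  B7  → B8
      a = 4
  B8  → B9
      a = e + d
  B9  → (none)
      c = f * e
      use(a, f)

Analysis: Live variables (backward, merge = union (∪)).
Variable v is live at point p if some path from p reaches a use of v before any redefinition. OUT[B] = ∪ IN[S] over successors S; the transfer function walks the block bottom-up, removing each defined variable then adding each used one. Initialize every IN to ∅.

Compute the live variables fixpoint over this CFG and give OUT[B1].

Fixpoint table:
  B0:  IN={c, e}  OUT={e, f}
  B1:  IN={e, f}  OUT={c, e, f}
  B2:  IN={c, e, f}  OUT={a, c, e, f}
  B3:  IN={a, c, e, f}  OUT={a, c, e, f}
  B4:  IN={a, c, e, f}  OUT={a, c, e, f}
  B5:  IN={a, c, f}  OUT={e, f}
  B6:  IN={e, f}  OUT={d, e, f}
  B7:  IN={d, e, f}  OUT={d, e, f}
  B8:  IN={d, e, f}  OUT={a, e, f}
  B9:  IN={a, e, f}  OUT={}

Merge at B1: OUT[B1] = IN[B2] = {c, e, f}

Answer: {c, e, f}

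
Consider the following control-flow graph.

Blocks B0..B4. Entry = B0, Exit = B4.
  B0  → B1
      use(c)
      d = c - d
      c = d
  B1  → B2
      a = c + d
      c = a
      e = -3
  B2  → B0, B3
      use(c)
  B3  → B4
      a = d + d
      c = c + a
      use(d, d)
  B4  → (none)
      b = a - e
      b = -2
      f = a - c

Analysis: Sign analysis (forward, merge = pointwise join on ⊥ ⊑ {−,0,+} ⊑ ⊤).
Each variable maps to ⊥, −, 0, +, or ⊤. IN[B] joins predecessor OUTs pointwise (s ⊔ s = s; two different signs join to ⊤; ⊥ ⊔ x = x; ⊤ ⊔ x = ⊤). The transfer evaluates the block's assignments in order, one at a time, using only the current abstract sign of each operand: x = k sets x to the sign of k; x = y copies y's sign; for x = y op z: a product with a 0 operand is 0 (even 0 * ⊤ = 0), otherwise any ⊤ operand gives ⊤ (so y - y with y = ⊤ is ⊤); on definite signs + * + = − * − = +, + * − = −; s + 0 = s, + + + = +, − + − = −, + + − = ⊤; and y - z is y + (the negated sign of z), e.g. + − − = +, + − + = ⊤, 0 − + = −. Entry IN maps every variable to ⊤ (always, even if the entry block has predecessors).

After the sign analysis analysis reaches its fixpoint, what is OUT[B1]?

Per-block solution:
  B0: | IN=(all ⊤) | OUT=(all ⊤)
  B1: | IN=(all ⊤) | OUT={e:-; rest ⊤}
  B2: | IN={e:-; rest ⊤} | OUT={e:-; rest ⊤}
  B3: | IN={e:-; rest ⊤} | OUT={e:-; rest ⊤}
  B4: | IN={e:-; rest ⊤} | OUT={b:-, e:-; rest ⊤}

Merge at B1: IN[B1] = OUT[B0] = {a: ⊤, b: ⊤, c: ⊤, d: ⊤, e: ⊤, f: ⊤}
Applying B1's transfer function to that IN value gives OUT[B1] (row B1 above).

Answer: {a: ⊤, b: ⊤, c: ⊤, d: ⊤, e: -, f: ⊤}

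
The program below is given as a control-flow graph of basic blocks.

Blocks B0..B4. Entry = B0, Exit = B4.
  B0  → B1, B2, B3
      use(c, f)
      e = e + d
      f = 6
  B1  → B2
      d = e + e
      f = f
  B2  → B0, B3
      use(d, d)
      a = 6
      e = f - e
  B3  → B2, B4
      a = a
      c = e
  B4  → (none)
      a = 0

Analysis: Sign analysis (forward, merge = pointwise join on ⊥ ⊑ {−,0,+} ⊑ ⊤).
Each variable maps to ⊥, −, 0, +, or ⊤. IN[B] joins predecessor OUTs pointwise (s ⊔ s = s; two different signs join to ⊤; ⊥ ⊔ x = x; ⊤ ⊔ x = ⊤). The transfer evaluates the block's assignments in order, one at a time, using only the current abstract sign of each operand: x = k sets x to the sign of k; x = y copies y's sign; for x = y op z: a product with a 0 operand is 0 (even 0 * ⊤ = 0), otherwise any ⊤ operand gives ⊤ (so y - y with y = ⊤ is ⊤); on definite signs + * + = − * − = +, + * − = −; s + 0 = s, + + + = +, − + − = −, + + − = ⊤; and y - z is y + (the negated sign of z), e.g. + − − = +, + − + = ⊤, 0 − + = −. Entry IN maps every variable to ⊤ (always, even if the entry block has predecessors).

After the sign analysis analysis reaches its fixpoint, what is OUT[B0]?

Converged values:
  B0: | IN=(all ⊤) | OUT={f:+; rest ⊤}
  B1: | IN={f:+; rest ⊤} | OUT={f:+; rest ⊤}
  B2: | IN={f:+; rest ⊤} | OUT={a:+, f:+; rest ⊤}
  B3: | IN={f:+; rest ⊤} | OUT={f:+; rest ⊤}
  B4: | IN={f:+; rest ⊤} | OUT={a:0, f:+; rest ⊤}

Merge at B0 (entry node, so the boundary value (all ⊤) is joined with the incoming edge(s)): IN[B0] = (all ⊤) ⊔ OUT[B2] = {a: ⊤, b: ⊤, c: ⊤, d: ⊤, e: ⊤, f: ⊤}
Applying B0's transfer function to that IN value gives OUT[B0] (row B0 above).

Answer: {a: ⊤, b: ⊤, c: ⊤, d: ⊤, e: ⊤, f: +}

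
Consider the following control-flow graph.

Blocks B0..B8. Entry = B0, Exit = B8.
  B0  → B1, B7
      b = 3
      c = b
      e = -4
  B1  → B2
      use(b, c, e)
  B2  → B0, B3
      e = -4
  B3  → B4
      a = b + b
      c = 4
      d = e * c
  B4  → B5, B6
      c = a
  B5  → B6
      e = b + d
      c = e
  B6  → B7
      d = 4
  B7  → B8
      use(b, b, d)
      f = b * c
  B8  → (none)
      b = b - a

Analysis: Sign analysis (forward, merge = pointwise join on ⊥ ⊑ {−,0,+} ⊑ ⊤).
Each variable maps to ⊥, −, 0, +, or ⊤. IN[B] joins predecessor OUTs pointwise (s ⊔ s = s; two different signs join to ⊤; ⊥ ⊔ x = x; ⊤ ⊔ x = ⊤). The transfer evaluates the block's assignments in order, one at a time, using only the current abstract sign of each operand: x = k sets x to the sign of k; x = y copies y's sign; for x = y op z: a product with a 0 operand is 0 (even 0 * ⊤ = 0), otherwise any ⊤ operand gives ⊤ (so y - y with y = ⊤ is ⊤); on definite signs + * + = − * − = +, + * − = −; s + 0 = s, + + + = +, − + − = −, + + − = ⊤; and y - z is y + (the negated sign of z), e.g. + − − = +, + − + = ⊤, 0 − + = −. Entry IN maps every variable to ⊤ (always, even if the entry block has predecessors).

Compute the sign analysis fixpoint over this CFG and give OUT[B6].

Fixpoint table:
  B0: | IN=(all ⊤) | OUT={b:+, c:+, e:-; rest ⊤}
  B1: | IN={b:+, c:+, e:-; rest ⊤} | OUT={b:+, c:+, e:-; rest ⊤}
  B2: | IN={b:+, c:+, e:-; rest ⊤} | OUT={b:+, c:+, e:-; rest ⊤}
  B3: | IN={b:+, c:+, e:-; rest ⊤} | OUT={a:+, b:+, c:+, d:-, e:-; rest ⊤}
  B4: | IN={a:+, b:+, c:+, d:-, e:-; rest ⊤} | OUT={a:+, b:+, c:+, d:-, e:-; rest ⊤}
  B5: | IN={a:+, b:+, c:+, d:-, e:-; rest ⊤} | OUT={a:+, b:+, d:-; rest ⊤}
  B6: | IN={a:+, b:+, d:-; rest ⊤} | OUT={a:+, b:+, d:+; rest ⊤}
  B7: | IN={b:+; rest ⊤} | OUT={b:+; rest ⊤}
  B8: | IN={b:+; rest ⊤} | OUT=(all ⊤)

Merge at B6: IN[B6] = OUT[B4] ⊔ OUT[B5] = {a: +, b: +, c: ⊤, d: -, e: ⊤, f: ⊤}
Applying B6's transfer function to that IN value gives OUT[B6] (row B6 above).

Answer: {a: +, b: +, c: ⊤, d: +, e: ⊤, f: ⊤}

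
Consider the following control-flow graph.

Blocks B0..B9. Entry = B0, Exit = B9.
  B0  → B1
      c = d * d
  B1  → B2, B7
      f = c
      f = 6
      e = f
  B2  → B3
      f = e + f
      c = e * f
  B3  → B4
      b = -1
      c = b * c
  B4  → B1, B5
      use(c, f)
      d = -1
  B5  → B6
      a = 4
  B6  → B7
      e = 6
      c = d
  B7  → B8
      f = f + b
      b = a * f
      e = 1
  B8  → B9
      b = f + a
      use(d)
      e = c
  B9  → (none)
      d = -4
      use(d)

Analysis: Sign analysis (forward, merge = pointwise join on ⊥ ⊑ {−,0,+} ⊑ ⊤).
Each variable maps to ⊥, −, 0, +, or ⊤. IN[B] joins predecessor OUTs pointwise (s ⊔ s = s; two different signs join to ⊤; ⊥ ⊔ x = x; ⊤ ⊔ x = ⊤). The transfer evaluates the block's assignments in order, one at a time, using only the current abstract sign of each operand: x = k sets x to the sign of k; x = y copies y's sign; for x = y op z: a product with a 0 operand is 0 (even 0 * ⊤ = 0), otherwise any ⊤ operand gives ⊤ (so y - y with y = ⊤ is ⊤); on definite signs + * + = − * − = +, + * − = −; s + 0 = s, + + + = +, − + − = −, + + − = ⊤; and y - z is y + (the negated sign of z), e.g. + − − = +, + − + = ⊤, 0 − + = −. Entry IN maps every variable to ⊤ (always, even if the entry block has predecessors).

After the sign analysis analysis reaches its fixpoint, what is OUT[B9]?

Per-block solution:
  B0:   IN=(all ⊤)   OUT=(all ⊤)
  B1:   IN=(all ⊤)   OUT={e:+, f:+; rest ⊤}
  B2:   IN={e:+, f:+; rest ⊤}   OUT={c:+, e:+, f:+; rest ⊤}
  B3:   IN={c:+, e:+, f:+; rest ⊤}   OUT={b:-, c:-, e:+, f:+; rest ⊤}
  B4:   IN={b:-, c:-, e:+, f:+; rest ⊤}   OUT={b:-, c:-, d:-, e:+, f:+; rest ⊤}
  B5:   IN={b:-, c:-, d:-, e:+, f:+; rest ⊤}   OUT={a:+, b:-, c:-, d:-, e:+, f:+; rest ⊤}
  B6:   IN={a:+, b:-, c:-, d:-, e:+, f:+; rest ⊤}   OUT={a:+, b:-, c:-, d:-, e:+, f:+; rest ⊤}
  B7:   IN={e:+, f:+; rest ⊤}   OUT={e:+; rest ⊤}
  B8:   IN={e:+; rest ⊤}   OUT=(all ⊤)
  B9:   IN=(all ⊤)   OUT={d:-; rest ⊤}

Merge at B9: IN[B9] = OUT[B8] = {a: ⊤, b: ⊤, c: ⊤, d: ⊤, e: ⊤, f: ⊤}
Applying B9's transfer function to that IN value gives OUT[B9] (row B9 above).

Answer: {a: ⊤, b: ⊤, c: ⊤, d: -, e: ⊤, f: ⊤}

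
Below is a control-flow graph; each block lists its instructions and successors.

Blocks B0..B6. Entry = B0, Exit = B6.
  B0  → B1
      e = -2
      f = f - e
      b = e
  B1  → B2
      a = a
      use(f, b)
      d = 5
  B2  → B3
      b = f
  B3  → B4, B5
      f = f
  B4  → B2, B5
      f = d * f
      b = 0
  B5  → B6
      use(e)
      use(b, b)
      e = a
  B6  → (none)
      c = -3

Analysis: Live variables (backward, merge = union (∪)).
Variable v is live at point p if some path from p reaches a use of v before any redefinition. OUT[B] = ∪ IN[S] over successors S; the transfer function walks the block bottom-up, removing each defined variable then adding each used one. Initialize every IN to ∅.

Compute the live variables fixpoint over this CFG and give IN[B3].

Answer: {a, b, d, e, f}

Derivation:
Converged values:
  B0:  IN={a, f}  OUT={a, b, e, f}
  B1:  IN={a, b, e, f}  OUT={a, d, e, f}
  B2:  IN={a, d, e, f}  OUT={a, b, d, e, f}
  B3:  IN={a, b, d, e, f}  OUT={a, b, d, e, f}
  B4:  IN={a, d, e, f}  OUT={a, b, d, e, f}
  B5:  IN={a, b, e}  OUT={}
  B6:  IN={}  OUT={}

Merge at B3: OUT[B3] = IN[B4] ⊔ IN[B5] = {a, b, d, e, f}
Applying B3's transfer function to that OUT value gives IN[B3] (row B3 above).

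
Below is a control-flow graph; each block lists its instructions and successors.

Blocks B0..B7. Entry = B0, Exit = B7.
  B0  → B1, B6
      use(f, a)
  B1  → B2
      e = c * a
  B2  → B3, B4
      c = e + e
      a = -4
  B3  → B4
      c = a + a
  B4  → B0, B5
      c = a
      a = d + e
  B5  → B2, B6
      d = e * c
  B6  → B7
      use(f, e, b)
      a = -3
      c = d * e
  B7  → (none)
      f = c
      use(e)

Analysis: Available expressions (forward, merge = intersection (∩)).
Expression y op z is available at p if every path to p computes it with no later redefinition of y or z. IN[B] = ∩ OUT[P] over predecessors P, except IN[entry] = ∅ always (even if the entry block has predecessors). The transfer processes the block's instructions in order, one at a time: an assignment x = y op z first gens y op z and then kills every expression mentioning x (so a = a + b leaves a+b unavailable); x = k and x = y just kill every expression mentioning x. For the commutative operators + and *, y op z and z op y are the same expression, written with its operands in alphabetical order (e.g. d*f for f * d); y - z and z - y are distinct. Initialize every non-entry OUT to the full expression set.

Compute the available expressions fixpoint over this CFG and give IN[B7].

Converged values:
  B0:  IN={}  OUT={}
  B1:  IN={}  OUT={a*c}
  B2:  IN={}  OUT={e+e}
  B3:  IN={e+e}  OUT={a+a, e+e}
  B4:  IN={e+e}  OUT={d+e, e+e}
  B5:  IN={d+e, e+e}  OUT={c*e, e+e}
  B6:  IN={}  OUT={d*e}
  B7:  IN={d*e}  OUT={d*e}

Merge at B7: IN[B7] = OUT[B6] = {d*e}

Answer: {d*e}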